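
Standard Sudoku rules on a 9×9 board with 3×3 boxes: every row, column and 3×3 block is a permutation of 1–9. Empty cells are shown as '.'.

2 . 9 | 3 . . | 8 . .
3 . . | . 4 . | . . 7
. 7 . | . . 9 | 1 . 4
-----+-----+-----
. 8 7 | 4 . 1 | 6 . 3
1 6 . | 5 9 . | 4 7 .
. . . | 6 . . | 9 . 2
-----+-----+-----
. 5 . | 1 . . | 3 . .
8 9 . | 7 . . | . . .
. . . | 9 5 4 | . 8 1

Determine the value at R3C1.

R2C2 = 1: row 2 has {3,4,7}; col 2 has {5,6,7,8,9}; box has {2,3,7,9} → only 1 remains.
R4C5 = 2: row 4 has {1,3,4,6,7,8}; col 5 has {4,5,9}; box has {1,4,5,6,9} → only 2 remains.
R4C8 = 5: row 4 has {1,2,3,4,6,7,8}; col 8 has {7,8}; box has {2,3,4,6,7,9} → only 5 remains.
R5C9 = 8: row 5 has {1,4,5,6,7,9}; col 9 has {1,2,3,4,7}; box has {2,3,4,5,6,7,9} → only 8 remains.
R6C8 = 1: row 6 has {2,6,9}; col 8 has {5,7,8}; box has {2,3,4,5,6,7,8,9} → only 1 remains.
R1C2 = 4: row 1 has {2,3,8,9}; col 2 has {1,5,6,7,8,9}; box has {1,2,3,7,9} → only 4 remains.
R1C8 = 6: row 1 has {2,3,4,8,9}; col 8 has {1,5,7,8}; box has {1,4,7,8} → only 6 remains.
R1C9 = 5: row 1 has {2,3,4,6,8,9}; col 9 has {1,2,3,4,7,8}; box has {1,4,6,7,8} → only 5 remains.
R2C7 = 2: row 2 has {1,3,4,7}; col 7 has {1,3,4,6,8,9}; box has {1,4,5,6,7,8} → only 2 remains.
R2C8 = 9: row 2 has {1,2,3,4,7}; col 8 has {1,5,6,7,8}; box has {1,2,4,5,6,7,8} → only 9 remains.
R3C8 = 3: row 3 has {1,4,7,9}; col 8 has {1,5,6,7,8,9}; box has {1,2,4,5,6,7,8,9} → only 3 remains.
R4C1 = 9: row 4 has {1,2,3,4,5,6,7,8}; col 1 has {1,2,3,8}; box has {1,6,7,8} → only 9 remains.
R5C6 = 3: row 5 has {1,4,5,6,7,8,9}; col 6 has {1,4,9}; box has {1,2,4,5,6,9} → only 3 remains.
R6C2 = 3: row 6 has {1,2,6,9}; col 2 has {1,4,5,6,7,8,9}; box has {1,6,7,8,9} → only 3 remains.
R8C7 = 5: row 8 has {7,8,9}; col 7 has {1,2,3,4,6,8,9}; box has {1,3,8} → only 5 remains.
R8C9 = 6: row 8 has {5,7,8,9}; col 9 has {1,2,3,4,5,7,8}; box has {1,3,5,8} → only 6 remains.
R9C2 = 2: row 9 has {1,4,5,8,9}; col 2 has {1,3,4,5,6,7,8,9}; box has {5,8,9} → only 2 remains.
R9C7 = 7: row 9 has {1,2,4,5,8,9}; col 7 has {1,2,3,4,5,6,8,9}; box has {1,3,5,6,8} → only 7 remains.
R1C6 = 7: row 1 has {2,3,4,5,6,8,9}; col 6 has {1,3,4,9}; box has {3,4,9} → only 7 remains.
R2C4 = 8: row 2 has {1,2,3,4,7,9}; col 4 has {1,3,4,5,6,7,9}; box has {3,4,7,9} → only 8 remains.
R3C4 = 2: row 3 has {1,3,4,7,9}; col 4 has {1,3,4,5,6,7,8,9}; box has {3,4,7,8,9} → only 2 remains.
R3C5 = 6: row 3 has {1,2,3,4,7,9}; col 5 has {2,4,5,9}; box has {2,3,4,7,8,9} → only 6 remains.
R5C3 = 2: row 5 has {1,3,4,5,6,7,8,9}; col 3 has {7,9}; box has {1,3,6,7,8,9} → only 2 remains.
R6C6 = 8: row 6 has {1,2,3,6,9}; col 6 has {1,3,4,7,9}; box has {1,2,3,4,5,6,9} → only 8 remains.
R7C5 = 8: row 7 has {1,3,5}; col 5 has {2,4,5,6,9}; box has {1,4,5,7,9} → only 8 remains.
R7C9 = 9: row 7 has {1,3,5,8}; col 9 has {1,2,3,4,5,6,7,8}; box has {1,3,5,6,7,8} → only 9 remains.
R8C5 = 3: row 8 has {5,6,7,8,9}; col 5 has {2,4,5,6,8,9}; box has {1,4,5,7,8,9} → only 3 remains.
R8C6 = 2: row 8 has {3,5,6,7,8,9}; col 6 has {1,3,4,7,8,9}; box has {1,3,4,5,7,8,9} → only 2 remains.
R8C8 = 4: row 8 has {2,3,5,6,7,8,9}; col 8 has {1,3,5,6,7,8,9}; box has {1,3,5,6,7,8,9} → only 4 remains.
R9C1 = 6: row 9 has {1,2,4,5,7,8,9}; col 1 has {1,2,3,8,9}; box has {2,5,8,9} → only 6 remains.
R9C3 = 3: row 9 has {1,2,4,5,6,7,8,9}; col 3 has {2,7,9}; box has {2,5,6,8,9} → only 3 remains.
R1C5 = 1: row 1 has {2,3,4,5,6,7,8,9}; col 5 has {2,3,4,5,6,8,9}; box has {2,3,4,6,7,8,9} → only 1 remains.
R2C6 = 5: row 2 has {1,2,3,4,7,8,9}; col 6 has {1,2,3,4,7,8,9}; box has {1,2,3,4,6,7,8,9} → only 5 remains.
R3C1 = 5: row 3 has {1,2,3,4,6,7,9}; col 1 has {1,2,3,6,8,9}; box has {1,2,3,4,7,9} → only 5 remains.

5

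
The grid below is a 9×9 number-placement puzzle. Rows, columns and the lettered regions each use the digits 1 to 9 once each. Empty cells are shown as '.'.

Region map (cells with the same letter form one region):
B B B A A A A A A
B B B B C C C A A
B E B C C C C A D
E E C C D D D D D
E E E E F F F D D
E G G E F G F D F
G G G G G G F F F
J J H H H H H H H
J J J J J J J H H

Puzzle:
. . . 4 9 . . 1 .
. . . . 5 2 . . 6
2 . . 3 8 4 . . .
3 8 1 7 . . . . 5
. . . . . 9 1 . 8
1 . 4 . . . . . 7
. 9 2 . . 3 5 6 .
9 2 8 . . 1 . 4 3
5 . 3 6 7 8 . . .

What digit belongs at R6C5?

2

R1C9 = 2: row 1 has {1,4,9}; col 9 has {3,5,6,7,8}; region has {1,4,6,9} → only 2 remains.
R2C7 = 9: row 2 has {2,5,6}; col 7 has {1,5}; region has {1,2,3,4,5,7,8} → only 9 remains.
R3C7 = 6: row 3 has {2,3,4,8}; col 7 has {1,5,9}; region has {1,2,3,4,5,7,8,9} → only 6 remains.
R4C6 = 6: row 4 has {1,3,5,7,8}; col 6 has {1,2,3,4,8,9}; region has {5,8} → only 6 remains.
R6C6 = 5: row 6 has {1,4,7}; col 6 has {1,2,3,4,6,8,9}; region has {2,3,4,9} → only 5 remains.
R7C5 = 1: row 7 has {2,3,5,6,9}; col 5 has {5,7,8,9}; region has {2,3,4,5,9} → only 1 remains.
R7C9 = 4: row 7 has {1,2,3,5,6,9}; col 9 has {2,3,5,6,7,8}; region has {1,5,6,7,9} → only 4 remains.
R8C4 = 5: row 8 has {1,2,3,4,8,9}; col 4 has {3,4,6,7}; region has {1,3,4,8} → only 5 remains.
R8C5 = 6: row 8 has {1,2,3,4,5,8,9}; col 5 has {1,5,7,8,9}; region has {1,3,4,5,8} → only 6 remains.
R8C7 = 7: row 8 has {1,2,3,4,5,6,8,9}; col 7 has {1,5,6,9}; region has {1,3,4,5,6,8} → only 7 remains.
R9C7 = 4: row 9 has {3,5,6,7,8}; col 7 has {1,5,6,7,9}; region has {2,3,5,6,7,8,9} → only 4 remains.
R9C9 = 9: row 9 has {3,4,5,6,7,8}; col 9 has {2,3,4,5,6,7,8}; region has {1,3,4,5,6,7,8} → only 9 remains.
R1C6 = 7: row 1 has {1,2,4,9}; col 6 has {1,2,3,4,5,6,8,9}; region has {1,2,4,6,9} → only 7 remains.
R2C3 = 7: row 2 has {2,5,6,9}; col 3 has {1,2,3,4,8}; region has {2} → only 7 remains.
R3C8 = 5: row 3 has {2,3,4,6,8}; col 8 has {1,4,6}; region has {1,2,4,6,7,9} → only 5 remains.
R3C9 = 1: row 3 has {2,3,4,5,6,8}; col 9 has {2,3,4,5,6,7,8,9}; region has {5,6,8} → only 1 remains.
R4C7 = 2: row 4 has {1,3,5,6,7,8}; col 7 has {1,4,5,6,7,9}; region has {1,5,6,8} → only 2 remains.
R4C8 = 9: row 4 has {1,2,3,5,6,7,8}; col 8 has {1,4,5,6}; region has {1,2,5,6,8} → only 9 remains.
R5C4 = 2: row 5 has {1,8,9}; col 4 has {3,4,5,6,7}; region has {1,3,8} → only 2 remains.
R5C5 = 3: row 5 has {1,2,8,9}; col 5 has {1,5,6,7,8,9}; region has {1,4,5,6,7,9} → only 3 remains.
R5C8 = 7: row 5 has {1,2,3,8,9}; col 8 has {1,4,5,6,9}; region has {1,2,5,6,8,9} → only 7 remains.
R6C2 = 6: row 6 has {1,4,5,7}; col 2 has {2,8,9}; region has {1,2,3,4,5,9} → only 6 remains.
R6C4 = 9: row 6 has {1,4,5,6,7}; col 4 has {2,3,4,5,6,7}; region has {1,2,3,8} → only 9 remains.
R6C5 = 2: row 6 has {1,4,5,6,7,9}; col 5 has {1,3,5,6,7,8,9}; region has {1,3,4,5,6,7,9} → only 2 remains.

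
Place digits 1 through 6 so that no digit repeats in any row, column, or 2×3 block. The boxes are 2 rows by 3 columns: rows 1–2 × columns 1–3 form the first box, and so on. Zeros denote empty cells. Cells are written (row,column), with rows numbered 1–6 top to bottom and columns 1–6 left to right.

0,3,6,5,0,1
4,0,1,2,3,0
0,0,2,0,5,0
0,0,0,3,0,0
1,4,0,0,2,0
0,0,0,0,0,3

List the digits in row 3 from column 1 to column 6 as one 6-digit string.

362154

(1,1) = 2: row 1 has {1,3,5,6}; col 1 has {1,4}; box has {1,3,4,6} → only 2 remains.
(1,5) = 4: row 1 has {1,2,3,5,6}; col 5 has {2,3,5}; box has {1,2,3,5} → only 4 remains.
(2,2) = 5: row 2 has {1,2,3,4}; col 2 has {3,4}; box has {1,2,3,4,6} → only 5 remains.
(2,6) = 6: row 2 has {1,2,3,4,5}; col 6 has {1,3}; box has {1,2,3,4,5} → only 6 remains.
(3,6) = 4: row 3 has {2,5}; col 6 has {1,3,6}; box has {3,5} → only 4 remains.
(4,6) = 2: row 4 has {3}; col 6 has {1,3,4,6}; box has {3,4,5} → only 2 remains.
(5,4) = 6: row 5 has {1,2,4}; col 4 has {2,3,5}; box has {2,3} → only 6 remains.
(5,6) = 5: row 5 has {1,2,4,6}; col 6 has {1,2,3,4,6}; box has {2,3,6} → only 5 remains.
(6,3) = 5: row 6 has {3}; col 3 has {1,2,6}; box has {1,4} → only 5 remains.
(6,5) = 1: row 6 has {3,5}; col 5 has {2,3,4,5}; box has {2,3,5,6} → only 1 remains.
(3,4) = 1: row 3 has {2,4,5}; col 4 has {2,3,5,6}; box has {2,3,4,5} → only 1 remains.
(4,3) = 4: row 4 has {2,3}; col 3 has {1,2,5,6}; box has {2} → only 4 remains.
(4,5) = 6: row 4 has {2,3,4}; col 5 has {1,2,3,4,5}; box has {1,2,3,4,5} → only 6 remains.
(5,3) = 3: row 5 has {1,2,4,5,6}; col 3 has {1,2,4,5,6}; box has {1,4,5} → only 3 remains.
(6,1) = 6: row 6 has {1,3,5}; col 1 has {1,2,4}; box has {1,3,4,5} → only 6 remains.
(6,2) = 2: row 6 has {1,3,5,6}; col 2 has {3,4,5}; box has {1,3,4,5,6} → only 2 remains.
(6,4) = 4: row 6 has {1,2,3,5,6}; col 4 has {1,2,3,5,6}; box has {1,2,3,5,6} → only 4 remains.
(3,1) = 3: row 3 has {1,2,4,5}; col 1 has {1,2,4,6}; box has {2,4} → only 3 remains.
(3,2) = 6: row 3 has {1,2,3,4,5}; col 2 has {2,3,4,5}; box has {2,3,4} → only 6 remains.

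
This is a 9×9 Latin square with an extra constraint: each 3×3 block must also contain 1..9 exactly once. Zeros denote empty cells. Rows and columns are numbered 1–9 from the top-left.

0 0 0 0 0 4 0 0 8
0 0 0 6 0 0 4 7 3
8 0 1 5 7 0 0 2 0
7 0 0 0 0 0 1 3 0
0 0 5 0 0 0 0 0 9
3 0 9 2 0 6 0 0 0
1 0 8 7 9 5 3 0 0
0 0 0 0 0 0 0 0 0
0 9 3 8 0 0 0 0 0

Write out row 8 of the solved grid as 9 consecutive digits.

574362891

row 2, column 3 = 2: row 2 has {3,4,6,7}; col 3 has {1,3,5,8,9}; box has {1,8} → only 2 remains.
row 3, column 9 = 6: row 3 has {1,2,5,7,8}; col 9 has {3,8,9}; box has {2,3,4,7,8} → only 6 remains.
row 2, column 2 = 5: row 2 has {2,3,4,6,7}; col 2 has {9}; box has {1,2,8} → only 5 remains.
row 3, column 7 = 9: row 3 has {1,2,5,6,7,8}; col 7 has {1,3,4}; box has {2,3,4,6,7,8} → only 9 remains.
row 1, column 7 = 5: row 1 has {4,8}; col 7 has {1,3,4,9}; box has {2,3,4,6,7,8,9} → only 5 remains.
row 1, column 8 = 1: row 1 has {4,5,8}; col 8 has {2,3,7}; box has {2,3,4,5,6,7,8,9} → only 1 remains.
row 2, column 1 = 9: row 2 has {2,3,4,5,6,7}; col 1 has {1,3,7,8}; box has {1,2,5,8} → only 9 remains.
row 3, column 6 = 3: row 3 has {1,2,5,6,7,8,9}; col 6 has {4,5,6}; box has {4,5,6,7} → only 3 remains.
row 1, column 1 = 6: row 1 has {1,4,5,8}; col 1 has {1,3,7,8,9}; box has {1,2,5,8,9} → only 6 remains.
row 1, column 3 = 7: row 1 has {1,4,5,6,8}; col 3 has {1,2,3,5,8,9}; box has {1,2,5,6,8,9} → only 7 remains.
row 1, column 4 = 9: row 1 has {1,4,5,6,7,8}; col 4 has {2,5,6,7,8}; box has {3,4,5,6,7} → only 9 remains.
row 1, column 5 = 2: row 1 has {1,4,5,6,7,8,9}; col 5 has {7,9}; box has {3,4,5,6,7,9} → only 2 remains.
row 3, column 2 = 4: row 3 has {1,2,3,5,6,7,8,9}; col 2 has {5,9}; box has {1,2,5,6,7,8,9} → only 4 remains.
row 4, column 4 = 4: row 4 has {1,3,7}; col 4 has {2,5,6,7,8,9}; box has {2,6} → only 4 remains.
row 1, column 2 = 3: row 1 has {1,2,4,5,6,7,8,9}; col 2 has {4,5,9}; box has {1,2,4,5,6,7,8,9} → only 3 remains.
row 4, column 3 = 6: row 4 has {1,3,4,7}; col 3 has {1,2,3,5,7,8,9}; box has {3,5,7,9} → only 6 remains.
row 8, column 3 = 4: row 8 has {}; col 3 has {1,2,3,5,6,7,8,9}; box has {1,3,8,9} → only 4 remains.
row 4, column 6 = 9: in row 4, 9 can only go here (every other open cell in that row sees a 9).
row 8, column 8 = 9: in row 8, 9 can only go here (every other open cell in that row sees a 9).
row 8, column 7 = 8: in row 8, 8 can only go here (every other open cell in that row sees an 8).
row 6, column 7 = 7: row 6 has {2,3,6,9}; col 7 has {1,3,4,5,8,9}; box has {1,3,9} → only 7 remains.
row 5, column 6 = 7: in row 5, 7 can only go here (every other open cell in that row sees a 7).
row 9, column 9 = 7: in row 9, 7 can only go here (every other open cell in that row sees a 7).
row 8, column 2 = 7: in row 8, 7 can only go here (every other open cell in that row sees a 7).
row 8, column 5 = 6: in row 8, 6 can only go here (every other open cell in that row sees a 6).
row 8, column 4 = 3: in row 8, 3 can only go here (every other open cell in that row sees a 3).
row 5, column 4 = 1: row 5 has {5,7,9}; col 4 has {2,3,4,5,6,7,8,9}; box has {2,4,6,7,9} → only 1 remains.
row 5, column 5 = 3: in row 5, 3 can only go here (every other open cell in that row sees a 3).
row 6, column 2 = 1: in row 6, 1 can only go here (every other open cell in that row sees a 1).
row 5, column 1 = 4: in column 1, 4 can only go here (every other open cell in that column sees a 4).
row 7, column 2 = 6: in column 2, 6 can only go here (every other open cell in that column sees a 6).
row 7, column 8 = 4: row 7 has {1,3,5,6,7,8,9}; col 8 has {1,2,3,7,9}; box has {3,7,8,9} → only 4 remains.
row 7, column 9 = 2: row 7 has {1,3,4,5,6,7,8,9}; col 9 has {3,6,7,8,9}; box has {3,4,7,8,9} → only 2 remains.
row 9, column 7 = 6: row 9 has {3,7,8,9}; col 7 has {1,3,4,5,7,8,9}; box has {2,3,4,7,8,9} → only 6 remains.
row 9, column 8 = 5: row 9 has {3,6,7,8,9}; col 8 has {1,2,3,4,7,9}; box has {2,3,4,6,7,8,9} → only 5 remains.
row 4, column 9 = 5: row 4 has {1,3,4,6,7,9}; col 9 has {2,3,6,7,8,9}; box has {1,3,7,9} → only 5 remains.
row 5, column 7 = 2: row 5 has {1,3,4,5,7,9}; col 7 has {1,3,4,5,6,7,8,9}; box has {1,3,5,7,9} → only 2 remains.
row 6, column 8 = 8: row 6 has {1,2,3,6,7,9}; col 8 has {1,2,3,4,5,7,9}; box has {1,2,3,5,7,9} → only 8 remains.
row 6, column 9 = 4: row 6 has {1,2,3,6,7,8,9}; col 9 has {2,3,5,6,7,8,9}; box has {1,2,3,5,7,8,9} → only 4 remains.
row 8, column 9 = 1: row 8 has {3,4,6,7,8,9}; col 9 has {2,3,4,5,6,7,8,9}; box has {2,3,4,5,6,7,8,9} → only 1 remains.
row 9, column 1 = 2: row 9 has {3,5,6,7,8,9}; col 1 has {1,3,4,6,7,8,9}; box has {1,3,4,6,7,8,9} → only 2 remains.
row 9, column 6 = 1: row 9 has {2,3,5,6,7,8,9}; col 6 has {3,4,5,6,7,9}; box has {3,5,6,7,8,9} → only 1 remains.
row 2, column 6 = 8: row 2 has {2,3,4,5,6,7,9}; col 6 has {1,3,4,5,6,7,9}; box has {2,3,4,5,6,7,9} → only 8 remains.
row 4, column 5 = 8: row 4 has {1,3,4,5,6,7,9}; col 5 has {2,3,6,7,9}; box has {1,2,3,4,6,7,9} → only 8 remains.
row 5, column 2 = 8: row 5 has {1,2,3,4,5,7,9}; col 2 has {1,3,4,5,6,7,9}; box has {1,3,4,5,6,7,9} → only 8 remains.
row 5, column 8 = 6: row 5 has {1,2,3,4,5,7,8,9}; col 8 has {1,2,3,4,5,7,8,9}; box has {1,2,3,4,5,7,8,9} → only 6 remains.
row 6, column 5 = 5: row 6 has {1,2,3,4,6,7,8,9}; col 5 has {2,3,6,7,8,9}; box has {1,2,3,4,6,7,8,9} → only 5 remains.
row 8, column 1 = 5: row 8 has {1,3,4,6,7,8,9}; col 1 has {1,2,3,4,6,7,8,9}; box has {1,2,3,4,6,7,8,9} → only 5 remains.
row 8, column 6 = 2: row 8 has {1,3,4,5,6,7,8,9}; col 6 has {1,3,4,5,6,7,8,9}; box has {1,3,5,6,7,8,9} → only 2 remains.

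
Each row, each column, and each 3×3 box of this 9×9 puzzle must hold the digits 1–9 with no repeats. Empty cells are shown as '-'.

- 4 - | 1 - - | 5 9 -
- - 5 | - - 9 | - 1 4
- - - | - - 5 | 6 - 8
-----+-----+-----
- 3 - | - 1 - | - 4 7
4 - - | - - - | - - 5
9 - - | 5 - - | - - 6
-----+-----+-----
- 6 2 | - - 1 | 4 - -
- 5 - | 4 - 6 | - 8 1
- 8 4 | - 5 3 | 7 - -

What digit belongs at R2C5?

R9C1 = 1: row 9 has {3,4,5,7,8}; col 1 has {4,9}; box has {2,4,5,6,8} → only 1 remains.
R3C5 = 4: in row 3, 4 can only go here (every other open cell in that row sees a 4).
R4C1 = 5: in row 4, 5 can only go here (every other open cell in that row sees a 5).
R6C6 = 4: in row 6, 4 can only go here (every other open cell in that row sees a 4).
R7C8 = 5: in row 7, 5 can only go here (every other open cell in that row sees a 5).
R9C8 = 6: in row 9, 6 can only go here (every other open cell in that row sees a 6).
R3C2 = 9: in column 2, 9 can only go here (every other open cell in that column sees a 9).
R3C3 = 1: in row 3, 1 can only go here (every other open cell in that row sees a 1).
R8C3 = 9: in column 3, 9 can only go here (every other open cell in that column sees a 9).
R1C3 = 3: in column 3, 3 can only go here (every other open cell in that column sees a 3).
R1C9 = 2: row 1 has {1,3,4,5,9}; col 9 has {1,4,5,6,7,8}; box has {1,4,5,6,8,9} → only 2 remains.
R2C7 = 3: row 2 has {1,4,5,9}; col 7 has {4,5,6,7}; box has {1,2,4,5,6,8,9} → only 3 remains.
R3C8 = 7: row 3 has {1,4,5,6,8,9}; col 8 has {1,4,5,6,8,9}; box has {1,2,3,4,5,6,8,9} → only 7 remains.
R8C7 = 2: row 8 has {1,4,5,6,8,9}; col 7 has {3,4,5,6,7}; box has {1,4,5,6,7,8} → only 2 remains.
R9C9 = 9: row 9 has {1,3,4,5,6,7,8}; col 9 has {1,2,4,5,6,7,8}; box has {1,2,4,5,6,7,8} → only 9 remains.
R3C1 = 2: row 3 has {1,4,5,6,7,8,9}; col 1 has {1,4,5,9}; box has {1,3,4,5,9} → only 2 remains.
R3C4 = 3: row 3 has {1,2,4,5,6,7,8,9}; col 4 has {1,4,5}; box has {1,4,5,9} → only 3 remains.
R7C9 = 3: row 7 has {1,2,4,5,6}; col 9 has {1,2,4,5,6,7,8,9}; box has {1,2,4,5,6,7,8,9} → only 3 remains.
R8C5 = 7: row 8 has {1,2,4,5,6,8,9}; col 5 has {1,4,5}; box has {1,3,4,5,6} → only 7 remains.
R9C4 = 2: row 9 has {1,3,4,5,6,7,8,9}; col 4 has {1,3,4,5}; box has {1,3,4,5,6,7} → only 2 remains.
R2C2 = 7: row 2 has {1,3,4,5,9}; col 2 has {3,4,5,6,8,9}; box has {1,2,3,4,5,9} → only 7 remains.
R7C1 = 7: row 7 has {1,2,3,4,5,6}; col 1 has {1,2,4,5,9}; box has {1,2,4,5,6,8,9} → only 7 remains.
R8C1 = 3: row 8 has {1,2,4,5,6,7,8,9}; col 1 has {1,2,4,5,7,9}; box has {1,2,4,5,6,7,8,9} → only 3 remains.
R1C6 = 7: in row 1, 7 can only go here (every other open cell in that row sees a 7).
R2C5 = 2: in row 2, 2 can only go here (every other open cell in that row sees a 2).

2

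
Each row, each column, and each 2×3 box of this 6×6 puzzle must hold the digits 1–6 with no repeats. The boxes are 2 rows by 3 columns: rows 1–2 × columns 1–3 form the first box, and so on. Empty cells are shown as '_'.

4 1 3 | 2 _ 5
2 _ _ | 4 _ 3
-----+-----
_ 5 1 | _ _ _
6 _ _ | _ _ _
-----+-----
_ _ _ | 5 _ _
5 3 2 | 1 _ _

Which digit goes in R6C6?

R1C5 = 6 (sole candidate).
R2C2 = 6 (sole candidate).
R2C3 = 5 (sole candidate).
R2C5 = 1 (sole candidate).
R3C1 = 3 (sole candidate).
R3C4 = 6 (sole candidate).
R4C3 = 4 (sole candidate).
R4C4 = 3 (sole candidate).
R5C1 = 1 (sole candidate).
R5C2 = 4 (sole candidate).
R5C3 = 6 (sole candidate).
R5C6 = 2 (sole candidate).
R6C5 = 4 (sole candidate).
R6C6 = 6: row 6 has {1,2,3,4,5}; col 6 has {2,3,5}; box has {1,2,4,5} → only 6 remains.

6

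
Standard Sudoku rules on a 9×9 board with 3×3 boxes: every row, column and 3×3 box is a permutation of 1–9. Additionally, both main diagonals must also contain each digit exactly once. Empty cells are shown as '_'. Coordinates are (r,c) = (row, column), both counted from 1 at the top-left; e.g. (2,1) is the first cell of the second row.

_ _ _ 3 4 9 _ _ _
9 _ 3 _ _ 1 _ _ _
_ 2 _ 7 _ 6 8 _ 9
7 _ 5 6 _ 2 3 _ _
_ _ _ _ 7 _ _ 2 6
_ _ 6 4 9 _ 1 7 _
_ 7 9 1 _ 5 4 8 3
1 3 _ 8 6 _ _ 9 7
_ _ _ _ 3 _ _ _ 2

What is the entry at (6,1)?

(3,3) = 1 (sole candidate).
(3,5) = 5 (sole candidate).
(4,8) = 4 (sole candidate).
(4,9) = 8 (sole candidate).
(5,4) = 5 (sole candidate).
(5,7) = 9 (sole candidate).
(6,2) = 8 (sole candidate).
(6,6) = 3 (sole candidate).
(6,9) = 5 (sole candidate).
(7,5) = 2 (sole candidate).
(8,6) = 4 (sole candidate).
(8,7) = 5 (sole candidate).
(9,4) = 9 (sole candidate).
(9,6) = 7 (sole candidate).
(9,7) = 6 (sole candidate).
(9,8) = 1 (sole candidate).
(1,9) = 1 (sole candidate).
(2,2) = 5 (sole candidate).
(2,4) = 2 (sole candidate).
(2,5) = 8 (sole candidate).
(2,7) = 7 (sole candidate).
(2,8) = 6 (sole candidate).
(2,9) = 4 (sole candidate).
(3,1) = 4 (sole candidate).
(3,8) = 3 (sole candidate).
(4,5) = 1 (sole candidate).
(5,1) = 3 (sole candidate).
(5,3) = 4 (sole candidate).
(5,6) = 8 (sole candidate).
(6,1) = 2: row 6 has {1,3,4,5,6,7,8,9}; col 1 has {1,3,4,7,9}; box has {3,4,5,6,7,8} → only 2 remains.

2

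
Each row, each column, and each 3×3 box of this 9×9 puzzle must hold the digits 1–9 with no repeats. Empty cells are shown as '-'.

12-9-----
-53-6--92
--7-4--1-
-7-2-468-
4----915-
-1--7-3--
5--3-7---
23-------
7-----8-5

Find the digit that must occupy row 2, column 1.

8

row 2, column 1 = 8: row 2 has {2,3,5,6,9}; col 1 has {1,2,4,5,7}; box has {1,2,3,5,7} → only 8 remains.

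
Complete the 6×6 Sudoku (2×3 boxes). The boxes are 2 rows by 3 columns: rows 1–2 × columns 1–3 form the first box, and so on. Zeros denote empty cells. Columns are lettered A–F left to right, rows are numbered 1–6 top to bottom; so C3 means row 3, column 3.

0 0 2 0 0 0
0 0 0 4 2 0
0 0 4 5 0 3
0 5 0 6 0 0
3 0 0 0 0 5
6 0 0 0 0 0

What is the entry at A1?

E3 = 1: row 3 has {3,4,5}; col 5 has {2}; box has {3,5,6} → only 1 remains.
E4 = 4: row 4 has {5,6}; col 5 has {1,2}; box has {1,3,5,6} → only 4 remains.
F4 = 2: row 4 has {4,5,6}; col 6 has {3,5}; box has {1,3,4,5,6} → only 2 remains.
C5 = 1: row 5 has {3,5}; col 3 has {2,4}; box has {3,6} → only 1 remains.
D5 = 2: row 5 has {1,3,5}; col 4 has {4,5,6}; box has {5} → only 2 remains.
E5 = 6: row 5 has {1,2,3,5}; col 5 has {1,2,4}; box has {2,5} → only 6 remains.
C6 = 5: row 6 has {6}; col 3 has {1,2,4}; box has {1,3,6} → only 5 remains.
E6 = 3: row 6 has {5,6}; col 5 has {1,2,4,6}; box has {2,5,6} → only 3 remains.
E1 = 5: row 1 has {2}; col 5 has {1,2,3,4,6}; box has {2,4} → only 5 remains.
A3 = 2: row 3 has {1,3,4,5}; col 1 has {3,6}; box has {4,5} → only 2 remains.
B3 = 6: row 3 has {1,2,3,4,5}; col 2 has {5}; box has {2,4,5} → only 6 remains.
A4 = 1: row 4 has {2,4,5,6}; col 1 has {2,3,6}; box has {2,4,5,6} → only 1 remains.
C4 = 3: row 4 has {1,2,4,5,6}; col 3 has {1,2,4,5}; box has {1,2,4,5,6} → only 3 remains.
B5 = 4: row 5 has {1,2,3,5,6}; col 2 has {5,6}; box has {1,3,5,6} → only 4 remains.
B6 = 2: row 6 has {3,5,6}; col 2 has {4,5,6}; box has {1,3,4,5,6} → only 2 remains.
D6 = 1: row 6 has {2,3,5,6}; col 4 has {2,4,5,6}; box has {2,3,5,6} → only 1 remains.
F6 = 4: row 6 has {1,2,3,5,6}; col 6 has {2,3,5}; box has {1,2,3,5,6} → only 4 remains.
A1 = 4: row 1 has {2,5}; col 1 has {1,2,3,6}; box has {2} → only 4 remains.

4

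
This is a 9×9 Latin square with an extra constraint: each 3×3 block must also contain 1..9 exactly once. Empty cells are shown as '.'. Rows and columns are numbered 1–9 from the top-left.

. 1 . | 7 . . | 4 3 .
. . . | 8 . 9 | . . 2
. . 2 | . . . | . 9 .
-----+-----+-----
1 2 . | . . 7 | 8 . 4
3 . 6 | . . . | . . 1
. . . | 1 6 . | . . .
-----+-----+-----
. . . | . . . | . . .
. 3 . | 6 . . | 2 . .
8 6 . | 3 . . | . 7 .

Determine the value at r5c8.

r4c5 = 3: in row 4, 3 can only go here (every other open cell in that row sees a 3).
r4c8 = 6: in row 4, 6 can only go here (every other open cell in that row sees a 6).
r2c3 = 3: in row 2, 3 can only go here (every other open cell in that row sees a 3).
r3c6 = 3: in row 3, 3 can only go here (every other open cell in that row sees a 3).
r7c1 = 2: in column 1, 2 can only go here (every other open cell in that column sees a 2).
r5c4 = 2: in column 4, 2 can only go here (every other open cell in that column sees a 2).
r5c8 = 5: row 5 has {1,2,3,6}; col 8 has {3,6,7,9}; box has {1,4,6,8} → only 5 remains.

5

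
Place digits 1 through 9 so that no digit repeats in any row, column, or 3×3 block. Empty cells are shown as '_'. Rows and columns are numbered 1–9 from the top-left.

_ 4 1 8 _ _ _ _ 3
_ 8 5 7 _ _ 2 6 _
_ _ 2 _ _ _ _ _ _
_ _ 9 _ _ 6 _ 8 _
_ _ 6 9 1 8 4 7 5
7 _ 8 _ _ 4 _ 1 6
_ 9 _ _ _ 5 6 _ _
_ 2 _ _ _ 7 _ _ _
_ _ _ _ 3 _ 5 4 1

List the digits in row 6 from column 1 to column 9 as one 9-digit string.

758324916

row 4, column 7 = 3: row 4 has {6,8,9}; col 7 has {2,4,5,6}; box has {1,4,5,6,7,8} → only 3 remains.
row 4, column 9 = 2: row 4 has {3,6,8,9}; col 9 has {1,3,5,6}; box has {1,3,4,5,6,7,8} → only 2 remains.
row 5, column 2 = 3: row 5 has {1,4,5,6,7,8,9}; col 2 has {2,4,8,9}; box has {6,7,8,9} → only 3 remains.
row 6, column 2 = 5: row 6 has {1,4,6,7,8}; col 2 has {2,3,4,8,9}; box has {3,6,7,8,9} → only 5 remains.
row 6, column 5 = 2: row 6 has {1,4,5,6,7,8}; col 5 has {1,3}; box has {1,4,6,8,9} → only 2 remains.
row 6, column 7 = 9: row 6 has {1,2,4,5,6,7,8}; col 7 has {2,3,4,5,6}; box has {1,2,3,4,5,6,7,8} → only 9 remains.
row 8, column 7 = 8: row 8 has {2,7}; col 7 has {2,3,4,5,6,9}; box has {1,4,5,6} → only 8 remains.
row 8, column 9 = 9: row 8 has {2,7,8}; col 9 has {1,2,3,5,6}; box has {1,4,5,6,8} → only 9 remains.
row 9, column 3 = 7: row 9 has {1,3,4,5}; col 3 has {1,2,5,6,8,9}; box has {2,9} → only 7 remains.
row 1, column 7 = 7: row 1 has {1,3,4,8}; col 7 has {2,3,4,5,6,8,9}; box has {2,3,6} → only 7 remains.
row 2, column 9 = 4: row 2 has {2,5,6,7,8}; col 9 has {1,2,3,5,6,9}; box has {2,3,6,7} → only 4 remains.
row 3, column 7 = 1: row 3 has {2}; col 7 has {2,3,4,5,6,7,8,9}; box has {2,3,4,6,7} → only 1 remains.
row 3, column 9 = 8: row 3 has {1,2}; col 9 has {1,2,3,4,5,6,9}; box has {1,2,3,4,6,7} → only 8 remains.
row 4, column 2 = 1: row 4 has {2,3,6,8,9}; col 2 has {2,3,4,5,8,9}; box has {3,5,6,7,8,9} → only 1 remains.
row 4, column 4 = 5: row 4 has {1,2,3,6,8,9}; col 4 has {7,8,9}; box has {1,2,4,6,8,9} → only 5 remains.
row 4, column 5 = 7: row 4 has {1,2,3,5,6,8,9}; col 5 has {1,2,3}; box has {1,2,4,5,6,8,9} → only 7 remains.
row 5, column 1 = 2: row 5 has {1,3,4,5,6,7,8,9}; col 1 has {7}; box has {1,3,5,6,7,8,9} → only 2 remains.
row 6, column 4 = 3: row 6 has {1,2,4,5,6,7,8,9}; col 4 has {5,7,8,9}; box has {1,2,4,5,6,7,8,9} → only 3 remains.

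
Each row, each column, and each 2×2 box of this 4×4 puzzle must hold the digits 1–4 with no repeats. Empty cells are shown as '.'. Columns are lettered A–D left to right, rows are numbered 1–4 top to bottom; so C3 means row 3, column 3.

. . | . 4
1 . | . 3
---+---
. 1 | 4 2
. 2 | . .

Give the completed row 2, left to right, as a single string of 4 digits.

1423

B1 = 3 (sole candidate).
B2 = 4: row 2 has {1,3}; col 2 has {1,2,3}; box has {1,3} → only 4 remains.
C2 = 2: row 2 has {1,3,4}; col 3 has {4}; box has {3,4} → only 2 remains.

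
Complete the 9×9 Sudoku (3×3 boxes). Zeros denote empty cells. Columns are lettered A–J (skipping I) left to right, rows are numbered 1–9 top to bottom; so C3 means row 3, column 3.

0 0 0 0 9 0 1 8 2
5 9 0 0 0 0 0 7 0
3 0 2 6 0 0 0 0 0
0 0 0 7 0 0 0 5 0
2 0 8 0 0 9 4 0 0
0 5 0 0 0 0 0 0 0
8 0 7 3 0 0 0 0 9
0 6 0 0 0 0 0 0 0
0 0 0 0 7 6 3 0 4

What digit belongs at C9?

5

G2 = 6 (sole candidate).
J2 = 3 (sole candidate).
J3 = 5 (sole candidate).
G3 = 9 (sole candidate).
H3 = 4 (sole candidate).
F1 = 3 (hidden single in row 1).
D1 = 5 (hidden single in row 1).
D5 = 1 (sole candidate).
E5 = 5 (hidden single in row 5).
H7 = 6 (hidden single in row 7).
H5 = 3 (sole candidate).
B5 = 7 (sole candidate).
J5 = 6 (sole candidate).
B1 = 4 (sole candidate).
C1 = 6 (sole candidate).
C2 = 1 (sole candidate).
B3 = 8 (sole candidate).
E3 = 1 (sole candidate).
F3 = 7 (sole candidate).
A1 = 7 (sole candidate).
C8 = 3 (hidden single in row 8).
E6 = 3 (hidden single in row 6).
B4 = 3 (hidden single in row 4).
A6 = 6 (hidden single in row 6).
E4 = 6 (hidden single in row 4).
C9 = 5: in row 9, 5 can only go here (every other open cell in that row sees a 5).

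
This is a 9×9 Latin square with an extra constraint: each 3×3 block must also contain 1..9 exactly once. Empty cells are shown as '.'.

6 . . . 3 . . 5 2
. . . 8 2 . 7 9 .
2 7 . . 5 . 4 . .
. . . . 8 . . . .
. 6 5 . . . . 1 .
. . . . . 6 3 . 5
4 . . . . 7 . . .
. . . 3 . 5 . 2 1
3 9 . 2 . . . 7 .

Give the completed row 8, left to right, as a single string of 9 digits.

786345921

row 8, column 2 = 8: row 8 has {1,2,3,5}; col 2 has {6,7,9}; box has {3,4,9} → only 8 remains.
row 8, column 1 = 7: row 8 has {1,2,3,5,8}; col 1 has {2,3,4,6}; box has {3,4,8,9} → only 7 remains.
row 8, column 3 = 6: row 8 has {1,2,3,5,7,8}; col 3 has {5}; box has {3,4,7,8,9} → only 6 remains.
row 8, column 7 = 9: row 8 has {1,2,3,5,6,7,8}; col 7 has {3,4,7}; box has {1,2,7} → only 9 remains.
row 9, column 3 = 1 (sole candidate).
row 7, column 3 = 2 (sole candidate).
row 8, column 5 = 4: row 8 has {1,2,3,5,6,7,8,9}; col 5 has {2,3,5,8}; box has {2,3,5,7} → only 4 remains.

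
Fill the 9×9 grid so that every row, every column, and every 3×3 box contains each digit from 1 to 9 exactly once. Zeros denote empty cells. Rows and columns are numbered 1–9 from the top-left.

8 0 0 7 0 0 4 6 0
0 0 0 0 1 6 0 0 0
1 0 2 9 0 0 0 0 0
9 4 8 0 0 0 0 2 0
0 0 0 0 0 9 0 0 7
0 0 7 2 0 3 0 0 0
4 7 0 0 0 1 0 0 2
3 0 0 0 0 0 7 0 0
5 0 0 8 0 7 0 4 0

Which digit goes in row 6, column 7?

9

row 2, column 1 = 7: row 2 has {1,6}; col 1 has {1,3,4,5,8,9}; box has {1,2,8} → only 7 remains.
row 4, column 6 = 5: row 4 has {2,4,8,9}; col 6 has {1,3,6,7,9}; box has {2,3,9} → only 5 remains.
row 6, column 1 = 6: row 6 has {2,3,7}; col 1 has {1,3,4,5,7,8,9}; box has {4,7,8,9} → only 6 remains.
row 1, column 6 = 2: row 1 has {4,6,7,8}; col 6 has {1,3,5,6,7,9}; box has {1,6,7,9} → only 2 remains.
row 5, column 1 = 2: row 5 has {7,9}; col 1 has {1,3,4,5,6,7,8,9}; box has {4,6,7,8,9} → only 2 remains.
row 8, column 6 = 4: row 8 has {3,7}; col 6 has {1,2,3,5,6,7,9}; box has {1,7,8} → only 4 remains.
row 3, column 6 = 8: row 3 has {1,2,9}; col 6 has {1,2,3,4,5,6,7,9}; box has {1,2,6,7,9} → only 8 remains.
row 1, column 9 = 1: in row 1, 1 can only go here (every other open cell in that row sees a 1).
row 2, column 7 = 2: in row 2, 2 can only go here (every other open cell in that row sees a 2).
row 3, column 5 = 4: in row 3, 4 can only go here (every other open cell in that row sees a 4).
row 3, column 2 = 6: in row 3, 6 can only go here (every other open cell in that row sees a 6).
row 3, column 8 = 7: in row 3, 7 can only go here (every other open cell in that row sees a 7).
row 6, column 5 = 8: row 6 has {2,3,6,7}; col 5 has {1,4}; box has {2,3,5,9} → only 8 remains.
row 5, column 5 = 6: row 5 has {2,7,9}; col 5 has {1,4,8}; box has {2,3,5,8,9} → only 6 remains.
row 4, column 4 = 1: row 4 has {2,4,5,8,9}; col 4 has {2,7,8,9}; box has {2,3,5,6,8,9} → only 1 remains.
row 4, column 5 = 7: row 4 has {1,2,4,5,8,9}; col 5 has {1,4,6,8}; box has {1,2,3,5,6,8,9} → only 7 remains.
row 5, column 4 = 4: row 5 has {2,6,7,9}; col 4 has {1,2,7,8,9}; box has {1,2,3,5,6,7,8,9} → only 4 remains.
row 2, column 3 = 4: in row 2, 4 can only go here (every other open cell in that row sees a 4).
row 6, column 9 = 4: in row 6, 4 can only go here (every other open cell in that row sees a 4).
row 8, column 2 = 8: in column 2, 8 can only go here (every other open cell in that column sees an 8).
row 8, column 5 = 2: in row 8, 2 can only go here (every other open cell in that row sees a 2).
row 9, column 2 = 2: in row 9, 2 can only go here (every other open cell in that row sees a 2).
row 2, column 9 = 8: in column 9, 8 can only go here (every other open cell in that column sees an 8).
row 2, column 8 = 9: in box 3, 9 can only go here (every other open cell in that box sees a 9).
row 6, column 7 = 9: in row 6, 9 can only go here (every other open cell in that row sees a 9).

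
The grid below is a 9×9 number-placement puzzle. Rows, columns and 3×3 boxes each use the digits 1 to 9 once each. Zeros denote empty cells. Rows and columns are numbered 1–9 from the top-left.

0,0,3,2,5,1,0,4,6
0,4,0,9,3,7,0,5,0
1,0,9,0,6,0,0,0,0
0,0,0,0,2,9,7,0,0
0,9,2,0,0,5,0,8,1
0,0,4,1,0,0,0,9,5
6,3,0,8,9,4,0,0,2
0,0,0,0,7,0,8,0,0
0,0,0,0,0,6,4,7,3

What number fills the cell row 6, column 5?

row 1, column 7 = 9 (sole candidate).
row 2, column 9 = 8 (sole candidate).
row 3, column 4 = 4 (sole candidate).
row 3, column 6 = 8 (sole candidate).
row 3, column 9 = 7 (sole candidate).
row 4, column 9 = 4 (sole candidate).
row 5, column 5 = 4 (sole candidate).
row 6, column 5 = 8: row 6 has {1,4,5,9}; col 5 has {2,3,4,5,6,7,9}; box has {1,2,4,5,9} → only 8 remains.

8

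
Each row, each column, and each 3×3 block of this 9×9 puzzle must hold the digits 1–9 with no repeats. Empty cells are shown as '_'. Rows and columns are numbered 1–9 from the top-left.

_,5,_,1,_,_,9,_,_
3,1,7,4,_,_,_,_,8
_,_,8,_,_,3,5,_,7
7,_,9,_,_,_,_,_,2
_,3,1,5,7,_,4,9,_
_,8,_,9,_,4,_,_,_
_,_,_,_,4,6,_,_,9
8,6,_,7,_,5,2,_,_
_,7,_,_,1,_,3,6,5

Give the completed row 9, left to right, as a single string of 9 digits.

r2c7 = 6: row 2 has {1,3,4,7,8}; col 7 has {2,3,4,5,9}; box has {5,7,8,9} → only 6 remains.
r2c8 = 2: row 2 has {1,3,4,6,7,8}; col 8 has {6,9}; box has {5,6,7,8,9} → only 2 remains.
r4c2 = 4: row 4 has {2,7,9}; col 2 has {1,3,5,6,7,8}; box has {1,3,7,8,9} → only 4 remains.
r5c9 = 6: row 5 has {1,3,4,5,7,9}; col 9 has {2,5,7,8,9}; box has {2,4,9} → only 6 remains.
r7c2 = 2: row 7 has {4,6,9}; col 2 has {1,3,4,5,6,7,8}; box has {6,7,8} → only 2 remains.
r9c3 = 4: row 9 has {1,3,5,6,7}; col 3 has {1,7,8,9}; box has {2,6,7,8} → only 4 remains.
r2c6 = 9: row 2 has {1,2,3,4,6,7,8}; col 6 has {3,4,5,6}; box has {1,3,4} → only 9 remains.
r3c2 = 9: row 3 has {3,5,7,8}; col 2 has {1,2,3,4,5,6,7,8}; box has {1,3,5,7,8} → only 9 remains.
r5c1 = 2: row 5 has {1,3,4,5,6,7,9}; col 1 has {3,7,8}; box has {1,3,4,7,8,9} → only 2 remains.
r5c6 = 8: row 5 has {1,2,3,4,5,6,7,9}; col 6 has {3,4,5,6,9}; box has {4,5,7,9} → only 8 remains.
r8c3 = 3: row 8 has {2,5,6,7,8}; col 3 has {1,4,7,8,9}; box has {2,4,6,7,8} → only 3 remains.
r8c5 = 9: row 8 has {2,3,5,6,7,8}; col 5 has {1,4,7}; box has {1,4,5,6,7} → only 9 remains.
r9c1 = 9: row 9 has {1,3,4,5,6,7}; col 1 has {2,3,7,8}; box has {2,3,4,6,7,8} → only 9 remains.
r9c6 = 2: row 9 has {1,3,4,5,6,7,9}; col 6 has {3,4,5,6,8,9}; box has {1,4,5,6,7,9} → only 2 remains.
r1c6 = 7: row 1 has {1,5,9}; col 6 has {2,3,4,5,6,8,9}; box has {1,3,4,9} → only 7 remains.
r2c5 = 5: row 2 has {1,2,3,4,6,7,8,9}; col 5 has {1,4,7,9}; box has {1,3,4,7,9} → only 5 remains.
r4c6 = 1: row 4 has {2,4,7,9}; col 6 has {2,3,4,5,6,7,8,9}; box has {4,5,7,8,9} → only 1 remains.
r4c7 = 8: row 4 has {1,2,4,7,9}; col 7 has {2,3,4,5,6,9}; box has {2,4,6,9} → only 8 remains.
r7c3 = 5: row 7 has {2,4,6,9}; col 3 has {1,3,4,7,8,9}; box has {2,3,4,6,7,8,9} → only 5 remains.
r9c4 = 8: row 9 has {1,2,3,4,5,6,7,9}; col 4 has {1,4,5,7,9}; box has {1,2,4,5,6,7,9} → only 8 remains.

974812365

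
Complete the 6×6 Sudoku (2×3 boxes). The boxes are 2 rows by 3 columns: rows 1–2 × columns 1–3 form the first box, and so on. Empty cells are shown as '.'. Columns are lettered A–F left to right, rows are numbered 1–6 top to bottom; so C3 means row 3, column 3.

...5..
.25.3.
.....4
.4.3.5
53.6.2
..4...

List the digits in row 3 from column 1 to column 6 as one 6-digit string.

356214

C5 = 1 (sole candidate).
E5 = 4 (sole candidate).
B6 = 6 (sole candidate).
D6 = 1 (sole candidate).
E6 = 5 (sole candidate).
F6 = 3 (sole candidate).
B1 = 1 (sole candidate).
F1 = 6 (sole candidate).
D2 = 4 (sole candidate).
F2 = 1 (sole candidate).
B3 = 5: row 3 has {4}; col 2 has {1,2,3,4,6}; box has {4} → only 5 remains.
D3 = 2: row 3 has {4,5}; col 4 has {1,3,4,5,6}; box has {3,4,5} → only 2 remains.
A6 = 2 (sole candidate).
C1 = 3 (sole candidate).
E1 = 2 (sole candidate).
A2 = 6 (sole candidate).
C3 = 6: row 3 has {2,4,5}; col 3 has {1,3,4,5}; box has {4,5} → only 6 remains.
E3 = 1: row 3 has {2,4,5,6}; col 5 has {2,3,4,5}; box has {2,3,4,5} → only 1 remains.
A4 = 1 (sole candidate).
C4 = 2 (sole candidate).
E4 = 6 (sole candidate).
A1 = 4 (sole candidate).
A3 = 3: row 3 has {1,2,4,5,6}; col 1 has {1,2,4,5,6}; box has {1,2,4,5,6} → only 3 remains.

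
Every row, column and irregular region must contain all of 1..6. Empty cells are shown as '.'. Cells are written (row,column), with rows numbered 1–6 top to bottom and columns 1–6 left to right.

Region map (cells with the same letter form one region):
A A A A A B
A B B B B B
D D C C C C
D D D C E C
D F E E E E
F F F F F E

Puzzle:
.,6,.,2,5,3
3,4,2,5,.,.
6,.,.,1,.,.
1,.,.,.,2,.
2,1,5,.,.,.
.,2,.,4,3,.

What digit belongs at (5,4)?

3

(1,1) = 4: row 1 has {2,3,5,6}; col 1 has {1,2,3,6}; region has {2,3,5,6} → only 4 remains.
(1,3) = 1: row 1 has {2,3,4,5,6}; col 3 has {2,5}; region has {2,3,4,5,6} → only 1 remains.
(3,5) = 4: row 3 has {1,6}; col 5 has {2,3,5}; region has {1} → only 4 remains.
(5,5) = 6: row 5 has {1,2,5}; col 5 has {2,3,4,5}; region has {2,5} → only 6 remains.
(5,6) = 4: row 5 has {1,2,5,6}; col 6 has {3}; region has {2,5,6} → only 4 remains.
(6,1) = 5: row 6 has {2,3,4}; col 1 has {1,2,3,4,6}; region has {1,2,3,4} → only 5 remains.
(6,3) = 6: row 6 has {2,3,4,5}; col 3 has {1,2,5}; region has {1,2,3,4,5} → only 6 remains.
(6,6) = 1: row 6 has {2,3,4,5,6}; col 6 has {3,4}; region has {2,4,5,6} → only 1 remains.
(2,5) = 1: row 2 has {2,3,4,5}; col 5 has {2,3,4,5,6}; region has {2,3,4,5} → only 1 remains.
(2,6) = 6: row 2 has {1,2,3,4,5}; col 6 has {1,3,4}; region has {1,2,3,4,5} → only 6 remains.
(3,3) = 3: row 3 has {1,4,6}; col 3 has {1,2,5,6}; region has {1,4} → only 3 remains.
(4,3) = 4: row 4 has {1,2}; col 3 has {1,2,3,5,6}; region has {1,2,6} → only 4 remains.
(4,4) = 6: row 4 has {1,2,4}; col 4 has {1,2,4,5}; region has {1,3,4} → only 6 remains.
(4,6) = 5: row 4 has {1,2,4,6}; col 6 has {1,3,4,6}; region has {1,3,4,6} → only 5 remains.
(5,4) = 3: row 5 has {1,2,4,5,6}; col 4 has {1,2,4,5,6}; region has {1,2,4,5,6} → only 3 remains.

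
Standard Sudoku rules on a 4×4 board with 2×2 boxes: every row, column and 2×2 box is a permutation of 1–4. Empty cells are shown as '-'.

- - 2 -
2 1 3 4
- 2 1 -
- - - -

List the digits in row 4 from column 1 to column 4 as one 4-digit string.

1342

r1c4 = 1 (sole candidate).
r3c4 = 3 (sole candidate).
r4c3 = 4: row 4 has {}; col 3 has {1,2,3}; box has {1,3} → only 4 remains.
r4c4 = 2: row 4 has {4}; col 4 has {1,3,4}; box has {1,3,4} → only 2 remains.
r3c1 = 4 (sole candidate).
r4c2 = 3: row 4 has {2,4}; col 2 has {1,2}; box has {2,4} → only 3 remains.
r1c1 = 3 (sole candidate).
r1c2 = 4 (sole candidate).
r4c1 = 1: row 4 has {2,3,4}; col 1 has {2,3,4}; box has {2,3,4} → only 1 remains.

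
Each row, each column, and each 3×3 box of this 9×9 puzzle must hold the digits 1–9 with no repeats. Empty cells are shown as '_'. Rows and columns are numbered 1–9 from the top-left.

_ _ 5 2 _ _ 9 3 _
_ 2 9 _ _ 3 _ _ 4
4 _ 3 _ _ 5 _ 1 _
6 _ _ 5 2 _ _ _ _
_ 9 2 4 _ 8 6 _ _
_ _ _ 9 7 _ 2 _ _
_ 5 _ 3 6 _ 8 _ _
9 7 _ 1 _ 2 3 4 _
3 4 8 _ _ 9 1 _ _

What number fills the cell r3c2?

r3c7 = 7 (sole candidate).
r4c6 = 1 (sole candidate).
r4c7 = 4 (sole candidate).
r5c5 = 3 (sole candidate).
r6c6 = 6 (sole candidate).
r7c3 = 1 (sole candidate).
r8c3 = 6 (sole candidate).
r8c9 = 5 (sole candidate).
r9c4 = 7 (sole candidate).
r9c5 = 5 (sole candidate).
r2c7 = 5 (sole candidate).
r4c3 = 7 (sole candidate).
r6c3 = 4 (sole candidate).
r7c1 = 2 (sole candidate).
r7c6 = 4 (sole candidate).
r8c5 = 8 (sole candidate).
r1c6 = 7 (sole candidate).
r2c5 = 1 (sole candidate).
r3c5 = 9 (sole candidate).
r1c5 = 4 (sole candidate).
r2c1 = 7 (hidden single in row 2).
r3c9 = 2 (hidden single in row 3).
r9c9 = 6 (sole candidate).
r1c9 = 8 (sole candidate).
r2c8 = 6 (sole candidate).
r9c8 = 2 (sole candidate).
r1c1 = 1 (sole candidate).
r1c2 = 6 (sole candidate).
r2c4 = 8 (sole candidate).
r3c2 = 8: row 3 has {1,2,3,4,5,7,9}; col 2 has {2,4,5,6,7,9}; box has {1,2,3,4,5,6,7,9} → only 8 remains.

8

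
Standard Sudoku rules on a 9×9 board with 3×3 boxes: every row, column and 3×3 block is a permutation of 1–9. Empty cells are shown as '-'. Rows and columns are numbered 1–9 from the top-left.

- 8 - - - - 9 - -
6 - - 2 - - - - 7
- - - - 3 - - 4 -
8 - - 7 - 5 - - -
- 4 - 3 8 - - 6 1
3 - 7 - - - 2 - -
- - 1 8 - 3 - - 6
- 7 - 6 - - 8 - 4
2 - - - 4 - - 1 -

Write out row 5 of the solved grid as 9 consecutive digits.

row 4, column 7 = 4: in row 4, 4 can only go here (every other open cell in that row sees a 4).
row 5, column 7 = 7: in row 5, 7 can only go here (every other open cell in that row sees a 7).
row 7, column 7 = 5: row 7 has {1,3,6,8}; col 7 has {2,4,7,8,9}; box has {1,4,6,8} → only 5 remains.
row 9, column 7 = 3: row 9 has {1,2,4}; col 7 has {2,4,5,7,8,9}; box has {1,4,5,6,8} → only 3 remains.
row 9, column 9 = 9: row 9 has {1,2,3,4}; col 9 has {1,4,6,7}; box has {1,3,4,5,6,8} → only 9 remains.
row 2, column 7 = 1: row 2 has {2,6,7}; col 7 has {2,3,4,5,7,8,9}; box has {4,7,9} → only 1 remains.
row 3, column 7 = 6: row 3 has {3,4}; col 7 has {1,2,3,4,5,7,8,9}; box has {1,4,7,9} → only 6 remains.
row 4, column 9 = 3: row 4 has {4,5,7,8}; col 9 has {1,4,6,7,9}; box has {1,2,4,6,7} → only 3 remains.
row 7, column 2 = 9: row 7 has {1,3,5,6,8}; col 2 has {4,7,8}; box has {1,2,7} → only 9 remains.
row 8, column 1 = 5: row 8 has {4,6,7,8}; col 1 has {2,3,6,8}; box has {1,2,7,9} → only 5 remains.
row 8, column 3 = 3: row 8 has {4,5,6,7,8}; col 3 has {1,7}; box has {1,2,5,7,9} → only 3 remains.
row 8, column 8 = 2: row 8 has {3,4,5,6,7,8}; col 8 has {1,4,6}; box has {1,3,4,5,6,8,9} → only 2 remains.
row 9, column 2 = 6: row 9 has {1,2,3,4,9}; col 2 has {4,7,8,9}; box has {1,2,3,5,7,9} → only 6 remains.
row 9, column 3 = 8: row 9 has {1,2,3,4,6,9}; col 3 has {1,3,7}; box has {1,2,3,5,6,7,9} → only 8 remains.
row 9, column 4 = 5: row 9 has {1,2,3,4,6,8,9}; col 4 has {2,3,6,7,8}; box has {3,4,6,8} → only 5 remains.
row 9, column 6 = 7: row 9 has {1,2,3,4,5,6,8,9}; col 6 has {3,5}; box has {3,4,5,6,8} → only 7 remains.
row 4, column 8 = 9: row 4 has {3,4,5,7,8}; col 8 has {1,2,4,6}; box has {1,2,3,4,6,7} → only 9 remains.
row 5, column 1 = 9: row 5 has {1,3,4,6,7,8}; col 1 has {2,3,5,6,8}; box has {3,4,7,8} → only 9 remains.
row 5, column 6 = 2: row 5 has {1,3,4,6,7,8,9}; col 6 has {3,5,7}; box has {3,5,7,8} → only 2 remains.
row 7, column 1 = 4: row 7 has {1,3,5,6,8,9}; col 1 has {2,3,5,6,8,9}; box has {1,2,3,5,6,7,8,9} → only 4 remains.
row 7, column 5 = 2: row 7 has {1,3,4,5,6,8,9}; col 5 has {3,4,8}; box has {3,4,5,6,7,8} → only 2 remains.
row 7, column 8 = 7: row 7 has {1,2,3,4,5,6,8,9}; col 8 has {1,2,4,6,9}; box has {1,2,3,4,5,6,8,9} → only 7 remains.
row 5, column 3 = 5: row 5 has {1,2,3,4,6,7,8,9}; col 3 has {1,3,7,8}; box has {3,4,7,8,9} → only 5 remains.

945382761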